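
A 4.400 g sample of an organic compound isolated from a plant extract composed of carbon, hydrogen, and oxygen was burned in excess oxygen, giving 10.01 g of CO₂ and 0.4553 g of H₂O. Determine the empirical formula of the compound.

mol C = 10.01 g CO₂ ÷ 44.009 g/mol = 0.22745 mol
mol H = 2 × 0.4553 g H₂O ÷ 18.015 g/mol = 0.050547 mol
mass O = 4.400 − (2.7319 + 0.050951) = 1.6171 g → mol O = 1.6171 ÷ 15.999 = 0.10108 mol
Divide by the smallest (0.050547 mol): C 4.500, H 1.000, O 2.000
Multiplying each by 2 gives whole numbers: C 9.00, H 2.00, O 4.00

C9H2O4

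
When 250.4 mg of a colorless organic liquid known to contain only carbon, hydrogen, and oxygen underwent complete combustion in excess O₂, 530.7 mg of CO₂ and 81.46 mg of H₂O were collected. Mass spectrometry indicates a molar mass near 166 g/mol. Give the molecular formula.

mol C = 0.5307 g CO₂ ÷ 44.009 g/mol = 0.012059 mol
mol H = 2 × 0.08146 g H₂O ÷ 18.015 g/mol = 0.0090436 mol
mass O = 0.2504 − (0.14484 + 0.0091159) = 0.096445 g → mol O = 0.096445 ÷ 15.999 = 0.0060282 mol
Divide by the smallest (0.0060282 mol): C 2.000, H 1.500, O 1.000
Multiplying each by 2 gives whole numbers: C 4.00, H 3.00, O 2.00
Empirical formula: C4H3O2
Empirical-formula mass = 83.07 g/mol; 166 ÷ 83.07 ≈ 2, so the molecular formula is C8H6O4.

C8H6O4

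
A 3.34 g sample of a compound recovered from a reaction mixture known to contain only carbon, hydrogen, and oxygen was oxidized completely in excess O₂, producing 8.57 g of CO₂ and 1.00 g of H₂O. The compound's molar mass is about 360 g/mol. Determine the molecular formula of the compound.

C21H12O6

mol C = 8.57 g CO₂ ÷ 44.009 g/mol = 0.1947 mol
mol H = 2 × 1.00 g H₂O ÷ 18.015 g/mol = 0.1110 mol
mass O = 3.34 − (2.339 + 0.1119) = 0.8892 g → mol O = 0.8892 ÷ 15.999 = 0.05558 mol
Divide by the smallest (0.05558 mol): C 3.504, H 1.998, O 1.000
Multiplying each by 2 gives whole numbers: C 7.01, H 4.00, O 2.00
Empirical formula: C7H4O2
Empirical-formula mass = 120.11 g/mol; 360 ÷ 120.11 ≈ 3, so the molecular formula is C21H12O6.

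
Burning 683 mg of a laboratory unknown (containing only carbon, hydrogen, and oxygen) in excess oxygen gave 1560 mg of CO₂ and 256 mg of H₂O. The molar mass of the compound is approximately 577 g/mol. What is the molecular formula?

mol C = 1.56 g CO₂ ÷ 44.009 g/mol = 0.03545 mol
mol H = 2 × 0.256 g H₂O ÷ 18.015 g/mol = 0.02842 mol
mass O = 0.683 − (0.4258 + 0.02865) = 0.2286 g → mol O = 0.2286 ÷ 15.999 = 0.01429 mol
Divide by the smallest (0.01429 mol): C 2.481, H 1.989, O 1.000
Multiplying each by 2 gives whole numbers: C 4.96, H 3.98, O 2.00
Empirical formula: C5H4O2
Empirical-formula mass = 96.08 g/mol; 577 ÷ 96.08 ≈ 6, so the molecular formula is C30H24O12.

C30H24O12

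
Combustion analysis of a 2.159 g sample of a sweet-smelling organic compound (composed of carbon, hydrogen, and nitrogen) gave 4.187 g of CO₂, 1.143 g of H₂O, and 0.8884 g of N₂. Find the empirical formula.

mol C = 4.187 g CO₂ ÷ 44.009 g/mol = 0.095140 mol
mol H = 2 × 1.143 g H₂O ÷ 18.015 g/mol = 0.12689 mol
mol N = 2 × 0.8884 g N₂ ÷ 28.014 g/mol = 0.063425 mol
Divide by the smallest (0.063425 mol): C 1.500, H 2.001, N 1.000
Multiplying each by 2 gives whole numbers: C 3.00, H 4.00, N 2.00

C3H4N2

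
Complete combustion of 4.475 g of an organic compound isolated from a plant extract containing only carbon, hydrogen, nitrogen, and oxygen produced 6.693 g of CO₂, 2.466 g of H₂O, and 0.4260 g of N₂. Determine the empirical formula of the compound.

C5H9NO4

mol C = 6.693 g CO₂ ÷ 44.009 g/mol = 0.15208 mol
mol H = 2 × 2.466 g H₂O ÷ 18.015 g/mol = 0.27377 mol
mol N = 2 × 0.4260 g N₂ ÷ 28.014 g/mol = 0.030413 mol
mass O = 4.475 − (1.8267 + 0.27596 + 0.42600) = 1.9464 g → mol O = 1.9464 ÷ 15.999 = 0.12166 mol
Divide by the smallest (0.030413 mol): C 5.001, H 9.002, N 1.000, O 4.000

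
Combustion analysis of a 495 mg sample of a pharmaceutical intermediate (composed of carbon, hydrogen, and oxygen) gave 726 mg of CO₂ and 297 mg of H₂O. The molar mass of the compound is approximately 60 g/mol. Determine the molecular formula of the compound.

mol C = 0.726 g CO₂ ÷ 44.009 g/mol = 0.01650 mol
mol H = 2 × 0.297 g H₂O ÷ 18.015 g/mol = 0.03297 mol
mass O = 0.495 − (0.1981 + 0.03324) = 0.2636 g → mol O = 0.2636 ÷ 15.999 = 0.01648 mol
Divide by the smallest (0.01648 mol): C 1.001, H 2.001, O 1.000
Empirical formula: CH2O
Empirical-formula mass = 30.03 g/mol; 60 ÷ 30.03 ≈ 2, so the molecular formula is C2H4O2.

C2H4O2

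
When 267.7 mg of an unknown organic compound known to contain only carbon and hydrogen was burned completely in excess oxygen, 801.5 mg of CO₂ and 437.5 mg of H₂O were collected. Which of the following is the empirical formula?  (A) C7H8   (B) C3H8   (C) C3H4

(B) C3H8

mol C = 0.8015 g CO₂ ÷ 44.009 g/mol = 0.018212 mol
mol H = 2 × 0.4375 g H₂O ÷ 18.015 g/mol = 0.048571 mol
Divide by the smallest (0.018212 mol): C 1.000, H 2.667
Multiplying each by 3 gives whole numbers: C 3.00, H 8.00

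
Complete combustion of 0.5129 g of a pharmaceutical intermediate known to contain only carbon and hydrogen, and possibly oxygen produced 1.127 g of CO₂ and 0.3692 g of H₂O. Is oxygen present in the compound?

mol C = 1.127 g CO₂ ÷ 44.009 g/mol = 0.025608 mol
mol H = 2 × 0.3692 g H₂O ÷ 18.015 g/mol = 0.040988 mol
C and H account for only 0.34890 g of the 0.5129 g sample; the remaining 0.16400 g must be oxygen.

yes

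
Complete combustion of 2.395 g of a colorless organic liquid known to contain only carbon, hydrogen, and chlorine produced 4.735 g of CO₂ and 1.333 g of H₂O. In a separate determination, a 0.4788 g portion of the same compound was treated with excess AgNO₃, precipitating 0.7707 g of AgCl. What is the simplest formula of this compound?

C8H11Cl2

mol C = 4.735 g CO₂ ÷ 44.009 g/mol = 0.10759 mol
mol H = 2 × 1.333 g H₂O ÷ 18.015 g/mol = 0.14799 mol
From the AgCl data: mol Cl per gram of compound = (0.7707 ÷ 143.318) ÷ 0.4788 = 0.011231 mol/g, so in the 2.395 g combustion sample mol Cl = 0.026899 mol
Divide by the smallest (0.026899 mol): C 4.000, H 5.502, Cl 1.000
Multiplying each by 2 gives whole numbers: C 8.00, H 11.00, Cl 2.00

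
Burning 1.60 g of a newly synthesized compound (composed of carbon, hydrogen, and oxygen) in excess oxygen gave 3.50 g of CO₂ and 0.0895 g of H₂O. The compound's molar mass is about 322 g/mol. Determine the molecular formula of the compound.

C16H2O8

mol C = 3.50 g CO₂ ÷ 44.009 g/mol = 0.07953 mol
mol H = 2 × 0.0895 g H₂O ÷ 18.015 g/mol = 0.009936 mol
mass O = 1.60 − (0.9552 + 0.01002) = 0.6348 g → mol O = 0.6348 ÷ 15.999 = 0.03967 mol
Divide by the smallest (0.009936 mol): C 8.004, H 1.000, O 3.993
Empirical formula: C8HO4
Empirical-formula mass = 161.09 g/mol; 322 ÷ 161.09 ≈ 2, so the molecular formula is C16H2O8.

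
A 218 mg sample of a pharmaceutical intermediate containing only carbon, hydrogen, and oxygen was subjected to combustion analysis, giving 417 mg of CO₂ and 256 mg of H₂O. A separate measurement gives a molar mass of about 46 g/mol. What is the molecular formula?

C2H6O

mol C = 0.417 g CO₂ ÷ 44.009 g/mol = 0.009475 mol
mol H = 2 × 0.256 g H₂O ÷ 18.015 g/mol = 0.02842 mol
mass O = 0.218 − (0.1138 + 0.02865) = 0.07554 g → mol O = 0.07554 ÷ 15.999 = 0.004722 mol
Divide by the smallest (0.004722 mol): C 2.007, H 6.019, O 1.000
Empirical formula: C2H6O
Empirical-formula mass = 46.07 g/mol; 46 ÷ 46.07 ≈ 1, so the molecular formula is C2H6O.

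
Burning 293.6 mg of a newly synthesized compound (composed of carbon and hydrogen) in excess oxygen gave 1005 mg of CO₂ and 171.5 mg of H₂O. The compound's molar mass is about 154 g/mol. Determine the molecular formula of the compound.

C12H10

mol C = 1.005 g CO₂ ÷ 44.009 g/mol = 0.022836 mol
mol H = 2 × 0.1715 g H₂O ÷ 18.015 g/mol = 0.019040 mol
Divide by the smallest (0.019040 mol): C 1.199, H 1.000
Multiplying each by 5 gives whole numbers: C 6.00, H 5.00
Empirical formula: C6H5
Empirical-formula mass = 77.11 g/mol; 154 ÷ 77.11 ≈ 2, so the molecular formula is C12H10.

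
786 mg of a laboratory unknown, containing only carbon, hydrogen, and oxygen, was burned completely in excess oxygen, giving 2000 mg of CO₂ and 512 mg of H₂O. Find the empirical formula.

mol C = 2.00 g CO₂ ÷ 44.009 g/mol = 0.04545 mol
mol H = 2 × 0.512 g H₂O ÷ 18.015 g/mol = 0.05684 mol
mass O = 0.786 − (0.5458 + 0.05730) = 0.1829 g → mol O = 0.1829 ÷ 15.999 = 0.01143 mol
Divide by the smallest (0.01143 mol): C 3.976, H 4.973, O 1.000

C4H5O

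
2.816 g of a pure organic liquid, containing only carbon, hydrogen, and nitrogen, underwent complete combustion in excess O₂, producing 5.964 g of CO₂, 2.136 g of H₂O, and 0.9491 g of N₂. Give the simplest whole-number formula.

C4H7N2

mol C = 5.964 g CO₂ ÷ 44.009 g/mol = 0.13552 mol
mol H = 2 × 2.136 g H₂O ÷ 18.015 g/mol = 0.23714 mol
mol N = 2 × 0.9491 g N₂ ÷ 28.014 g/mol = 0.067759 mol
Divide by the smallest (0.067759 mol): C 2.000, H 3.500, N 1.000
Multiplying each by 2 gives whole numbers: C 4.00, H 7.00, N 2.00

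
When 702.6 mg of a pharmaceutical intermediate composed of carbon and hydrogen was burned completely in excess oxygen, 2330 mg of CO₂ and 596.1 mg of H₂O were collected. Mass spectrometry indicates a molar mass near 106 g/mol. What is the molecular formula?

C8H10

mol C = 2.330 g CO₂ ÷ 44.009 g/mol = 0.052944 mol
mol H = 2 × 0.5961 g H₂O ÷ 18.015 g/mol = 0.066178 mol
Divide by the smallest (0.052944 mol): C 1.000, H 1.250
Multiplying each by 4 gives whole numbers: C 4.00, H 5.00
Empirical formula: C4H5
Empirical-formula mass = 53.08 g/mol; 106 ÷ 53.08 ≈ 2, so the molecular formula is C8H10.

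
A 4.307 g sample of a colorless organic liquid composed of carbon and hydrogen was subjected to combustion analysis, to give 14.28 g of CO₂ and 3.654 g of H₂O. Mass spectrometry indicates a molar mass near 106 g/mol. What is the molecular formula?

mol C = 14.28 g CO₂ ÷ 44.009 g/mol = 0.32448 mol
mol H = 2 × 3.654 g H₂O ÷ 18.015 g/mol = 0.40566 mol
Divide by the smallest (0.32448 mol): C 1.000, H 1.250
Multiplying each by 4 gives whole numbers: C 4.00, H 5.00
Empirical formula: C4H5
Empirical-formula mass = 53.08 g/mol; 106 ÷ 53.08 ≈ 2, so the molecular formula is C8H10.

C8H10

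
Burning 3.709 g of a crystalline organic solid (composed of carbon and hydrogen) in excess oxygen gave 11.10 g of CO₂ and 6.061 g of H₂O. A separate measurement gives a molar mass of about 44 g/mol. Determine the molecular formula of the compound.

mol C = 11.10 g CO₂ ÷ 44.009 g/mol = 0.25222 mol
mol H = 2 × 6.061 g H₂O ÷ 18.015 g/mol = 0.67288 mol
Divide by the smallest (0.25222 mol): C 1.000, H 2.668
Multiplying each by 3 gives whole numbers: C 3.00, H 8.00
Empirical formula: C3H8
Empirical-formula mass = 44.10 g/mol; 44 ÷ 44.10 ≈ 1, so the molecular formula is C3H8.

C3H8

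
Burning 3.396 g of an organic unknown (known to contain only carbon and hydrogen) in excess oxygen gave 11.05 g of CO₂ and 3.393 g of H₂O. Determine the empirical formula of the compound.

mol C = 11.05 g CO₂ ÷ 44.009 g/mol = 0.25109 mol
mol H = 2 × 3.393 g H₂O ÷ 18.015 g/mol = 0.37669 mol
Divide by the smallest (0.25109 mol): C 1.000, H 1.500
Multiplying each by 2 gives whole numbers: C 2.00, H 3.00

C2H3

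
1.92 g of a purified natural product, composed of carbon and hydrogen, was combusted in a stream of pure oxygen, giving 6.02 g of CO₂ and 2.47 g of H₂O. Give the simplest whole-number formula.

CH2

mol C = 6.02 g CO₂ ÷ 44.009 g/mol = 0.1368 mol
mol H = 2 × 2.47 g H₂O ÷ 18.015 g/mol = 0.2742 mol
Divide by the smallest (0.1368 mol): C 1.000, H 2.005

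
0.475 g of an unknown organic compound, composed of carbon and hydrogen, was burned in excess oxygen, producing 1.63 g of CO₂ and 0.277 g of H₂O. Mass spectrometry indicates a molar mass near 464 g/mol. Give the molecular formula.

C36H30

mol C = 1.63 g CO₂ ÷ 44.009 g/mol = 0.03704 mol
mol H = 2 × 0.277 g H₂O ÷ 18.015 g/mol = 0.03075 mol
Divide by the smallest (0.03075 mol): C 1.204, H 1.000
Multiplying each by 5 gives whole numbers: C 6.02, H 5.00
Empirical formula: C6H5
Empirical-formula mass = 77.11 g/mol; 464 ÷ 77.11 ≈ 6, so the molecular formula is C36H30.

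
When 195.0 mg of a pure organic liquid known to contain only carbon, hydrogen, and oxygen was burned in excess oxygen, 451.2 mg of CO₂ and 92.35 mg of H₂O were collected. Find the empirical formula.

C8H8O3

mol C = 0.4512 g CO₂ ÷ 44.009 g/mol = 0.010252 mol
mol H = 2 × 0.09235 g H₂O ÷ 18.015 g/mol = 0.010253 mol
mass O = 0.1950 − (0.12314 + 0.010335) = 0.061523 g → mol O = 0.061523 ÷ 15.999 = 0.0038454 mol
Divide by the smallest (0.0038454 mol): C 2.666, H 2.666, O 1.000
Multiplying each by 3 gives whole numbers: C 8.00, H 8.00, O 3.00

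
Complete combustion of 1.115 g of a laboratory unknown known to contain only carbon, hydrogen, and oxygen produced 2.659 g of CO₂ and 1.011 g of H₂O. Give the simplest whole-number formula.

C7H13O2

mol C = 2.659 g CO₂ ÷ 44.009 g/mol = 0.060419 mol
mol H = 2 × 1.011 g H₂O ÷ 18.015 g/mol = 0.11224 mol
mass O = 1.115 − (0.72570 + 0.11314) = 0.27616 g → mol O = 0.27616 ÷ 15.999 = 0.017261 mol
Divide by the smallest (0.017261 mol): C 3.500, H 6.502, O 1.000
Multiplying each by 2 gives whole numbers: C 7.00, H 13.00, O 2.00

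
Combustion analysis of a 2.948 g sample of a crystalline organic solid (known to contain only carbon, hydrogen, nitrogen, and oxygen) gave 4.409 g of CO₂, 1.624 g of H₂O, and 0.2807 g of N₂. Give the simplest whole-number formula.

C5H9NO4

mol C = 4.409 g CO₂ ÷ 44.009 g/mol = 0.10018 mol
mol H = 2 × 1.624 g H₂O ÷ 18.015 g/mol = 0.18029 mol
mol N = 2 × 0.2807 g N₂ ÷ 28.014 g/mol = 0.020040 mol
mass O = 2.948 − (1.2033 + 0.18174 + 0.28070) = 1.2823 g → mol O = 1.2823 ÷ 15.999 = 0.080146 mol
Divide by the smallest (0.020040 mol): C 4.999, H 8.997, N 1.000, O 3.999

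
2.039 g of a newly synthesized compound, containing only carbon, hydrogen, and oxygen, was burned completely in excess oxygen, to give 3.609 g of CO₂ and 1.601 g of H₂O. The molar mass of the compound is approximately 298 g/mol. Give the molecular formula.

C12H26O8

mol C = 3.609 g CO₂ ÷ 44.009 g/mol = 0.082006 mol
mol H = 2 × 1.601 g H₂O ÷ 18.015 g/mol = 0.17774 mol
mass O = 2.039 − (0.98497 + 0.17916) = 0.87486 g → mol O = 0.87486 ÷ 15.999 = 0.054682 mol
Divide by the smallest (0.054682 mol): C 1.500, H 3.250, O 1.000
Multiplying each by 4 gives whole numbers: C 6.00, H 13.00, O 4.00
Empirical formula: C6H13O4
Empirical-formula mass = 149.17 g/mol; 298 ÷ 149.17 ≈ 2, so the molecular formula is C12H26O8.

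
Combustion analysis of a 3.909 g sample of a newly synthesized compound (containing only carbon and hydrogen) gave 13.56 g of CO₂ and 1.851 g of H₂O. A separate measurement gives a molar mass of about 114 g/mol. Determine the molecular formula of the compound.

mol C = 13.56 g CO₂ ÷ 44.009 g/mol = 0.30812 mol
mol H = 2 × 1.851 g H₂O ÷ 18.015 g/mol = 0.20550 mol
Divide by the smallest (0.20550 mol): C 1.499, H 1.000
Multiplying each by 2 gives whole numbers: C 3.00, H 2.00
Empirical formula: C3H2
Empirical-formula mass = 38.05 g/mol; 114 ÷ 38.05 ≈ 3, so the molecular formula is C9H6.

C9H6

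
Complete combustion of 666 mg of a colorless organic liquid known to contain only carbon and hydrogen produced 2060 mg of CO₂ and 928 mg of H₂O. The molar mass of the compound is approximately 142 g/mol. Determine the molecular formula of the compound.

mol C = 2.06 g CO₂ ÷ 44.009 g/mol = 0.04681 mol
mol H = 2 × 0.928 g H₂O ÷ 18.015 g/mol = 0.1030 mol
Divide by the smallest (0.04681 mol): C 1.000, H 2.201
Multiplying each by 5 gives whole numbers: C 5.00, H 11.00
Empirical formula: C5H11
Empirical-formula mass = 71.14 g/mol; 142 ÷ 71.14 ≈ 2, so the molecular formula is C10H22.

C10H22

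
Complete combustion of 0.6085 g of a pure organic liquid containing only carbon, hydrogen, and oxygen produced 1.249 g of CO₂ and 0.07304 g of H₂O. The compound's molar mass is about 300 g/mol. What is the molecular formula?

mol C = 1.249 g CO₂ ÷ 44.009 g/mol = 0.028381 mol
mol H = 2 × 0.07304 g H₂O ÷ 18.015 g/mol = 0.0081088 mol
mass O = 0.6085 − (0.34088 + 0.0081737) = 0.25945 g → mol O = 0.25945 ÷ 15.999 = 0.016216 mol
Divide by the smallest (0.0081088 mol): C 3.500, H 1.000, O 2.000
Multiplying each by 2 gives whole numbers: C 7.00, H 2.00, O 4.00
Empirical formula: C7H2O4
Empirical-formula mass = 150.09 g/mol; 300 ÷ 150.09 ≈ 2, so the molecular formula is C14H4O8.

C14H4O8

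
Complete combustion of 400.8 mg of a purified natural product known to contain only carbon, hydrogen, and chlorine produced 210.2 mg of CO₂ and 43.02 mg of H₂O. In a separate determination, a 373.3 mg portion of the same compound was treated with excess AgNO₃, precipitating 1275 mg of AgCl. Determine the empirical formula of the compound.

mol C = 0.2102 g CO₂ ÷ 44.009 g/mol = 0.0047763 mol
mol H = 2 × 0.04302 g H₂O ÷ 18.015 g/mol = 0.0047760 mol
From the AgCl data: mol Cl per gram of compound = (1.275 ÷ 143.318) ÷ 0.3733 = 0.023832 mol/g, so in the 0.4008 g combustion sample mol Cl = 0.0095517 mol
Divide by the smallest (0.0047760 mol): C 1.000, H 1.000, Cl 2.000

CHCl2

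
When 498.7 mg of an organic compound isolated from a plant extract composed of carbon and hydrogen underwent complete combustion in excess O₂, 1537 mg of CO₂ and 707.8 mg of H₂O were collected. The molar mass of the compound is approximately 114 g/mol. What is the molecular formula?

mol C = 1.537 g CO₂ ÷ 44.009 g/mol = 0.034925 mol
mol H = 2 × 0.7078 g H₂O ÷ 18.015 g/mol = 0.078579 mol
Divide by the smallest (0.034925 mol): C 1.000, H 2.250
Multiplying each by 4 gives whole numbers: C 4.00, H 9.00
Empirical formula: C4H9
Empirical-formula mass = 57.12 g/mol; 114 ÷ 57.12 ≈ 2, so the molecular formula is C8H18.

C8H18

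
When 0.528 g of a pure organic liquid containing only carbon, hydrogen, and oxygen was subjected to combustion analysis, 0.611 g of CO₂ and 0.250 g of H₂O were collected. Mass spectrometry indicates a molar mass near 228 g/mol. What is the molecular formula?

C6H12O9

mol C = 0.611 g CO₂ ÷ 44.009 g/mol = 0.01388 mol
mol H = 2 × 0.250 g H₂O ÷ 18.015 g/mol = 0.02775 mol
mass O = 0.528 − (0.1668 + 0.02798) = 0.3333 g → mol O = 0.3333 ÷ 15.999 = 0.02083 mol
Divide by the smallest (0.01388 mol): C 1.000, H 1.999, O 1.500
Multiplying each by 2 gives whole numbers: C 2.00, H 4.00, O 3.00
Empirical formula: C2H4O3
Empirical-formula mass = 76.05 g/mol; 228 ÷ 76.05 ≈ 3, so the molecular formula is C6H12O9.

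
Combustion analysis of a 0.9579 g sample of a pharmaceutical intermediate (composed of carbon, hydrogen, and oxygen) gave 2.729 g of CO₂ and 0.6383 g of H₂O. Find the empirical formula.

mol C = 2.729 g CO₂ ÷ 44.009 g/mol = 0.062010 mol
mol H = 2 × 0.6383 g H₂O ÷ 18.015 g/mol = 0.070863 mol
mass O = 0.9579 − (0.74480 + 0.071430) = 0.14167 g → mol O = 0.14167 ÷ 15.999 = 0.0088548 mol
Divide by the smallest (0.0088548 mol): C 7.003, H 8.003, O 1.000

C7H8O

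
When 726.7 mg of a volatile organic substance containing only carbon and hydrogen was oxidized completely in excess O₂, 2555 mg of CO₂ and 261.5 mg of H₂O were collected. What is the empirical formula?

mol C = 2.555 g CO₂ ÷ 44.009 g/mol = 0.058056 mol
mol H = 2 × 0.2615 g H₂O ÷ 18.015 g/mol = 0.029031 mol
Divide by the smallest (0.029031 mol): C 2.000, H 1.000

C2H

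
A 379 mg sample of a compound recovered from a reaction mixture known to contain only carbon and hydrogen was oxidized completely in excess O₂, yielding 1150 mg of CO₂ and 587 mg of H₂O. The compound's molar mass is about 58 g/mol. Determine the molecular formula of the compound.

mol C = 1.15 g CO₂ ÷ 44.009 g/mol = 0.02613 mol
mol H = 2 × 0.587 g H₂O ÷ 18.015 g/mol = 0.06517 mol
Divide by the smallest (0.02613 mol): C 1.000, H 2.494
Multiplying each by 2 gives whole numbers: C 2.00, H 4.99
Empirical formula: C2H5
Empirical-formula mass = 29.06 g/mol; 58 ÷ 29.06 ≈ 2, so the molecular formula is C4H10.

C4H10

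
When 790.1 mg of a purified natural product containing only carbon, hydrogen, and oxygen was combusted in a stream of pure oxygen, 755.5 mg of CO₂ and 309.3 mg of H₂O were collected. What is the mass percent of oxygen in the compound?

69.52%

mol C = 0.7555 g CO₂ ÷ 44.009 g/mol = 0.017167 mol
mol H = 2 × 0.3093 g H₂O ÷ 18.015 g/mol = 0.034338 mol
mass O = 0.7901 − (0.20619 + 0.034613) = 0.54930 g → mol O = 0.54930 ÷ 15.999 = 0.034333 mol
mass % O = 0.54930 g ÷ 0.7901 g × 100%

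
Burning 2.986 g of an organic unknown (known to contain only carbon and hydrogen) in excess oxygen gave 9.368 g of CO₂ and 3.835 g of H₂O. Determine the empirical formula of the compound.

CH2

mol C = 9.368 g CO₂ ÷ 44.009 g/mol = 0.21287 mol
mol H = 2 × 3.835 g H₂O ÷ 18.015 g/mol = 0.42576 mol
Divide by the smallest (0.21287 mol): C 1.000, H 2.000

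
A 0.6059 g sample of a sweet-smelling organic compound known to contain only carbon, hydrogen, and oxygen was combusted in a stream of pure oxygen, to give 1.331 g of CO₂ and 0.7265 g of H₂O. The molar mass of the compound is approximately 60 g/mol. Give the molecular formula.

C3H8O

mol C = 1.331 g CO₂ ÷ 44.009 g/mol = 0.030244 mol
mol H = 2 × 0.7265 g H₂O ÷ 18.015 g/mol = 0.080655 mol
mass O = 0.6059 − (0.36326 + 0.081300) = 0.16134 g → mol O = 0.16134 ÷ 15.999 = 0.010084 mol
Divide by the smallest (0.010084 mol): C 2.999, H 7.998, O 1.000
Empirical formula: C3H8O
Empirical-formula mass = 60.10 g/mol; 60 ÷ 60.10 ≈ 1, so the molecular formula is C3H8O.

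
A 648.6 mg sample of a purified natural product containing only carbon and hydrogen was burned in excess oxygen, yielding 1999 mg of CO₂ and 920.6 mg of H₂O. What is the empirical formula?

mol C = 1.999 g CO₂ ÷ 44.009 g/mol = 0.045423 mol
mol H = 2 × 0.9206 g H₂O ÷ 18.015 g/mol = 0.10220 mol
Divide by the smallest (0.045423 mol): C 1.000, H 2.250
Multiplying each by 4 gives whole numbers: C 4.00, H 9.00

C4H9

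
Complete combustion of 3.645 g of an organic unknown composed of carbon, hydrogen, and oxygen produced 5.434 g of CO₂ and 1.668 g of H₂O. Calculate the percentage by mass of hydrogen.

mol C = 5.434 g CO₂ ÷ 44.009 g/mol = 0.12347 mol
mol H = 2 × 1.668 g H₂O ÷ 18.015 g/mol = 0.18518 mol
mass O = 3.645 − (1.4831 + 0.18666) = 1.9753 g → mol O = 1.9753 ÷ 15.999 = 0.12346 mol
mass % H = 0.18666 g ÷ 3.645 g × 100%

5.12%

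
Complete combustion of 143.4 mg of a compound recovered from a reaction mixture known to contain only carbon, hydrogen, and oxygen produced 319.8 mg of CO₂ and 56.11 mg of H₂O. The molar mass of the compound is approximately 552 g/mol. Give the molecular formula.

mol C = 0.3198 g CO₂ ÷ 44.009 g/mol = 0.0072667 mol
mol H = 2 × 0.05611 g H₂O ÷ 18.015 g/mol = 0.0062293 mol
mass O = 0.1434 − (0.087280 + 0.0062791) = 0.049841 g → mol O = 0.049841 ÷ 15.999 = 0.0031152 mol
Divide by the smallest (0.0031152 mol): C 2.333, H 2.000, O 1.000
Multiplying each by 3 gives whole numbers: C 7.00, H 6.00, O 3.00
Empirical formula: C7H6O3
Empirical-formula mass = 138.12 g/mol; 552 ÷ 138.12 ≈ 4, so the molecular formula is C28H24O12.

C28H24O12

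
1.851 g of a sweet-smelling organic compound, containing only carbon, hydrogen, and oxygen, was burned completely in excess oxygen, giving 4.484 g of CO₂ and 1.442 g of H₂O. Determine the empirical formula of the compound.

mol C = 4.484 g CO₂ ÷ 44.009 g/mol = 0.10189 mol
mol H = 2 × 1.442 g H₂O ÷ 18.015 g/mol = 0.16009 mol
mass O = 1.851 − (1.2238 + 0.16137) = 0.46585 g → mol O = 0.46585 ÷ 15.999 = 0.029117 mol
Divide by the smallest (0.029117 mol): C 3.499, H 5.498, O 1.000
Multiplying each by 2 gives whole numbers: C 7.00, H 11.00, O 2.00

C7H11O2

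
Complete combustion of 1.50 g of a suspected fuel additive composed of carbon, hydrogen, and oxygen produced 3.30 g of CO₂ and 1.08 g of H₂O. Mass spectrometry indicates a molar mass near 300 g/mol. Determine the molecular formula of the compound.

mol C = 3.30 g CO₂ ÷ 44.009 g/mol = 0.07498 mol
mol H = 2 × 1.08 g H₂O ÷ 18.015 g/mol = 0.1199 mol
mass O = 1.50 − (0.9006 + 0.1209) = 0.4785 g → mol O = 0.4785 ÷ 15.999 = 0.02991 mol
Divide by the smallest (0.02991 mol): C 2.507, H 4.009, O 1.000
Multiplying each by 2 gives whole numbers: C 5.01, H 8.02, O 2.00
Empirical formula: C5H8O2
Empirical-formula mass = 100.12 g/mol; 300 ÷ 100.12 ≈ 3, so the molecular formula is C15H24O6.

C15H24O6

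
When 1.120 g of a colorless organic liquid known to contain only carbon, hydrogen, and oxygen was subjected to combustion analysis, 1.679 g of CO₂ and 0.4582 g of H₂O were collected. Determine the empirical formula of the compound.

C3H4O3

mol C = 1.679 g CO₂ ÷ 44.009 g/mol = 0.038151 mol
mol H = 2 × 0.4582 g H₂O ÷ 18.015 g/mol = 0.050869 mol
mass O = 1.120 − (0.45824 + 0.051276) = 0.61049 g → mol O = 0.61049 ÷ 15.999 = 0.038158 mol
Divide by the smallest (0.038151 mol): C 1.000, H 1.333, O 1.000
Multiplying each by 3 gives whole numbers: C 3.00, H 4.00, O 3.00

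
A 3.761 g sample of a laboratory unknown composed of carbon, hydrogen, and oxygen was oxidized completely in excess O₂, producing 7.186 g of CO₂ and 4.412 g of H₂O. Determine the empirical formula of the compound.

C2H6O

mol C = 7.186 g CO₂ ÷ 44.009 g/mol = 0.16328 mol
mol H = 2 × 4.412 g H₂O ÷ 18.015 g/mol = 0.48981 mol
mass O = 3.761 − (1.9612 + 0.49373) = 1.3061 g → mol O = 1.3061 ÷ 15.999 = 0.081633 mol
Divide by the smallest (0.081633 mol): C 2.000, H 6.000, O 1.000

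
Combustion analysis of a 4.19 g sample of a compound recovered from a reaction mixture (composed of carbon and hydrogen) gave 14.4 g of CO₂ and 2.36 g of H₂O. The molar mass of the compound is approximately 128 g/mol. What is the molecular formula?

mol C = 14.4 g CO₂ ÷ 44.009 g/mol = 0.3272 mol
mol H = 2 × 2.36 g H₂O ÷ 18.015 g/mol = 0.2620 mol
Divide by the smallest (0.2620 mol): C 1.249, H 1.000
Multiplying each by 4 gives whole numbers: C 5.00, H 4.00
Empirical formula: C5H4
Empirical-formula mass = 64.09 g/mol; 128 ÷ 64.09 ≈ 2, so the molecular formula is C10H8.

C10H8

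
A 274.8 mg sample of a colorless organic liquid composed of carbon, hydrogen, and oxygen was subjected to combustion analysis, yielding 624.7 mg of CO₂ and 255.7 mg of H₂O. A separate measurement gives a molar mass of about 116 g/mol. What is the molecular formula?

mol C = 0.6247 g CO₂ ÷ 44.009 g/mol = 0.014195 mol
mol H = 2 × 0.2557 g H₂O ÷ 18.015 g/mol = 0.028387 mol
mass O = 0.2748 − (0.17049 + 0.028615) = 0.075691 g → mol O = 0.075691 ÷ 15.999 = 0.0047310 mol
Divide by the smallest (0.0047310 mol): C 3.000, H 6.000, O 1.000
Empirical formula: C3H6O
Empirical-formula mass = 58.08 g/mol; 116 ÷ 58.08 ≈ 2, so the molecular formula is C6H12O2.

C6H12O2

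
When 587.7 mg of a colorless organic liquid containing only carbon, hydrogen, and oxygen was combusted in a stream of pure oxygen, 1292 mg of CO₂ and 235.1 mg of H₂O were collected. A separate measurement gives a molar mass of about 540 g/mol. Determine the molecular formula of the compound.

C27H24O12

mol C = 1.292 g CO₂ ÷ 44.009 g/mol = 0.029358 mol
mol H = 2 × 0.2351 g H₂O ÷ 18.015 g/mol = 0.026100 mol
mass O = 0.5877 − (0.35261 + 0.026309) = 0.20878 g → mol O = 0.20878 ÷ 15.999 = 0.013049 mol
Divide by the smallest (0.013049 mol): C 2.250, H 2.000, O 1.000
Multiplying each by 4 gives whole numbers: C 9.00, H 8.00, O 4.00
Empirical formula: C9H8O4
Empirical-formula mass = 180.16 g/mol; 540 ÷ 180.16 ≈ 3, so the molecular formula is C27H24O12.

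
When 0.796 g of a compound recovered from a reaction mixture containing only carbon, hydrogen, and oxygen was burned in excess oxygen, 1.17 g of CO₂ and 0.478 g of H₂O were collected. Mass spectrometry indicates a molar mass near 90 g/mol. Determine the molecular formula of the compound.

mol C = 1.17 g CO₂ ÷ 44.009 g/mol = 0.02659 mol
mol H = 2 × 0.478 g H₂O ÷ 18.015 g/mol = 0.05307 mol
mass O = 0.796 − (0.3193 + 0.05349) = 0.4232 g → mol O = 0.4232 ÷ 15.999 = 0.02645 mol
Divide by the smallest (0.02645 mol): C 1.005, H 2.006, O 1.000
Empirical formula: CH2O
Empirical-formula mass = 30.03 g/mol; 90 ÷ 30.03 ≈ 3, so the molecular formula is C3H6O3.

C3H6O3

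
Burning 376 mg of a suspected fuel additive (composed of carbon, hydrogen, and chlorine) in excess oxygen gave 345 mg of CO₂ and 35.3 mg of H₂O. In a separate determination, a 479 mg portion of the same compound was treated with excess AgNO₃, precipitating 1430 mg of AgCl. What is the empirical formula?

C2HCl2

mol C = 0.345 g CO₂ ÷ 44.009 g/mol = 0.007839 mol
mol H = 2 × 0.0353 g H₂O ÷ 18.015 g/mol = 0.003919 mol
From the AgCl data: mol Cl per gram of compound = (1.43 ÷ 143.318) ÷ 0.479 = 0.02083 mol/g, so in the 0.376 g combustion sample mol Cl = 0.007832 mol
Divide by the smallest (0.003919 mol): C 2.000, H 1.000, Cl 1.999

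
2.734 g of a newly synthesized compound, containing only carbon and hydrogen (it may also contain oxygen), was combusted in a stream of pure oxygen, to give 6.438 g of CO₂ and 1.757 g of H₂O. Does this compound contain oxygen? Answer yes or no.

mol C = 6.438 g CO₂ ÷ 44.009 g/mol = 0.14629 mol
mol H = 2 × 1.757 g H₂O ÷ 18.015 g/mol = 0.19506 mol
C and H account for only 1.9537 g of the 2.734 g sample; the remaining 0.78031 g must be oxygen.

yes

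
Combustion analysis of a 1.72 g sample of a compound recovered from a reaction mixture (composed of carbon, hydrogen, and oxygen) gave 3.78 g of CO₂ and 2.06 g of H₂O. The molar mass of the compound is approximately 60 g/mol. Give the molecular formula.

C3H8O

mol C = 3.78 g CO₂ ÷ 44.009 g/mol = 0.08589 mol
mol H = 2 × 2.06 g H₂O ÷ 18.015 g/mol = 0.2287 mol
mass O = 1.72 − (1.032 + 0.2305) = 0.4578 g → mol O = 0.4578 ÷ 15.999 = 0.02862 mol
Divide by the smallest (0.02862 mol): C 3.002, H 7.992, O 1.000
Empirical formula: C3H8O
Empirical-formula mass = 60.10 g/mol; 60 ÷ 60.10 ≈ 1, so the molecular formula is C3H8O.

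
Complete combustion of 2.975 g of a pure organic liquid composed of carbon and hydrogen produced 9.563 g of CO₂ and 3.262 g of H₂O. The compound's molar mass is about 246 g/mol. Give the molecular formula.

mol C = 9.563 g CO₂ ÷ 44.009 g/mol = 0.21730 mol
mol H = 2 × 3.262 g H₂O ÷ 18.015 g/mol = 0.36214 mol
Divide by the smallest (0.21730 mol): C 1.000, H 1.667
Multiplying each by 3 gives whole numbers: C 3.00, H 5.00
Empirical formula: C3H5
Empirical-formula mass = 41.07 g/mol; 246 ÷ 41.07 ≈ 6, so the molecular formula is C18H30.

C18H30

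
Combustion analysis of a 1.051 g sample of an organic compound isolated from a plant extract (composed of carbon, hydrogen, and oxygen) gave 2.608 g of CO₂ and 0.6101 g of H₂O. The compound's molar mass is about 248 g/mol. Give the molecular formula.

mol C = 2.608 g CO₂ ÷ 44.009 g/mol = 0.059261 mol
mol H = 2 × 0.6101 g H₂O ÷ 18.015 g/mol = 0.067732 mol
mass O = 1.051 − (0.71178 + 0.068274) = 0.27095 g → mol O = 0.27095 ÷ 15.999 = 0.016935 mol
Divide by the smallest (0.016935 mol): C 3.499, H 4.000, O 1.000
Multiplying each by 2 gives whole numbers: C 7.00, H 8.00, O 2.00
Empirical formula: C7H8O2
Empirical-formula mass = 124.14 g/mol; 248 ÷ 124.14 ≈ 2, so the molecular formula is C14H16O4.

C14H16O4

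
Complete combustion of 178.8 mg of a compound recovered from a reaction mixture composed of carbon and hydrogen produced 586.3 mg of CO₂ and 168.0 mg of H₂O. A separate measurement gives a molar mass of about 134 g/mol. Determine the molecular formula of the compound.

mol C = 0.5863 g CO₂ ÷ 44.009 g/mol = 0.013322 mol
mol H = 2 × 0.1680 g H₂O ÷ 18.015 g/mol = 0.018651 mol
Divide by the smallest (0.013322 mol): C 1.000, H 1.400
Multiplying each by 5 gives whole numbers: C 5.00, H 7.00
Empirical formula: C5H7
Empirical-formula mass = 67.11 g/mol; 134 ÷ 67.11 ≈ 2, so the molecular formula is C10H14.

C10H14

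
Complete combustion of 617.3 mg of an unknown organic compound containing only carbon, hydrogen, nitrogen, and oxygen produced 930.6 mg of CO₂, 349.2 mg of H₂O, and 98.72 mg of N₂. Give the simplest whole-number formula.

mol C = 0.9306 g CO₂ ÷ 44.009 g/mol = 0.021146 mol
mol H = 2 × 0.3492 g H₂O ÷ 18.015 g/mol = 0.038768 mol
mol N = 2 × 0.09872 g N₂ ÷ 28.014 g/mol = 0.0070479 mol
mass O = 0.6173 − (0.25398 + 0.039078 + 0.098720) = 0.22552 g → mol O = 0.22552 ÷ 15.999 = 0.014096 mol
Divide by the smallest (0.0070479 mol): C 3.000, H 5.501, N 1.000, O 2.000
Multiplying each by 2 gives whole numbers: C 6.00, H 11.00, N 2.00, O 4.00

C6H11N2O4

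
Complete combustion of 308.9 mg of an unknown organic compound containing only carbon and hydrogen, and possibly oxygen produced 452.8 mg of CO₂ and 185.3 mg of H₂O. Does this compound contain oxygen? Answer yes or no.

yes

mol C = 0.4528 g CO₂ ÷ 44.009 g/mol = 0.010289 mol
mol H = 2 × 0.1853 g H₂O ÷ 18.015 g/mol = 0.020572 mol
C and H account for only 0.14432 g of the 0.3089 g sample; the remaining 0.16458 g must be oxygen.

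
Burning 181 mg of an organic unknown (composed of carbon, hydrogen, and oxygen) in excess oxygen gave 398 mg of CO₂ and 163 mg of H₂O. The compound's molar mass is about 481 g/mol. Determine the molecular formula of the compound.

C24H48O9

mol C = 0.398 g CO₂ ÷ 44.009 g/mol = 0.009044 mol
mol H = 2 × 0.163 g H₂O ÷ 18.015 g/mol = 0.01810 mol
mass O = 0.181 − (0.1086 + 0.01824) = 0.05414 g → mol O = 0.05414 ÷ 15.999 = 0.003384 mol
Divide by the smallest (0.003384 mol): C 2.673, H 5.348, O 1.000
Multiplying each by 3 gives whole numbers: C 8.02, H 16.04, O 3.00
Empirical formula: C8H16O3
Empirical-formula mass = 160.21 g/mol; 481 ÷ 160.21 ≈ 3, so the molecular formula is C24H48O9.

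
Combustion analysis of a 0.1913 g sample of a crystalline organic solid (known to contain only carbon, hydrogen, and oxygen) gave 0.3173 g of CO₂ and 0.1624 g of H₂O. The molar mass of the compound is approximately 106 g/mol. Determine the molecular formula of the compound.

C4H10O3

mol C = 0.3173 g CO₂ ÷ 44.009 g/mol = 0.0072099 mol
mol H = 2 × 0.1624 g H₂O ÷ 18.015 g/mol = 0.018029 mol
mass O = 0.1913 − (0.086598 + 0.018174) = 0.086528 g → mol O = 0.086528 ÷ 15.999 = 0.0054084 mol
Divide by the smallest (0.0054084 mol): C 1.333, H 3.334, O 1.000
Multiplying each by 3 gives whole numbers: C 4.00, H 10.00, O 3.00
Empirical formula: C4H10O3
Empirical-formula mass = 106.12 g/mol; 106 ÷ 106.12 ≈ 1, so the molecular formula is C4H10O3.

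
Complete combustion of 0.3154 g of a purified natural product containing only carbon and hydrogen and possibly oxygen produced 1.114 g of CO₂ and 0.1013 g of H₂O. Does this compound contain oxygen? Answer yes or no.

mol C = 1.114 g CO₂ ÷ 44.009 g/mol = 0.025313 mol
mol H = 2 × 0.1013 g H₂O ÷ 18.015 g/mol = 0.011246 mol
C and H together account for 0.31537 g — essentially the entire 0.3154 g sample — so the compound contains no oxygen.

no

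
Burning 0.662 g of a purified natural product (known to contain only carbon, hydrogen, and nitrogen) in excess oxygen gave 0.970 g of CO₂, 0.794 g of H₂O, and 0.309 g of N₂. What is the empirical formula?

CH4N

mol C = 0.970 g CO₂ ÷ 44.009 g/mol = 0.02204 mol
mol H = 2 × 0.794 g H₂O ÷ 18.015 g/mol = 0.08815 mol
mol N = 2 × 0.309 g N₂ ÷ 28.014 g/mol = 0.02206 mol
Divide by the smallest (0.02204 mol): C 1.000, H 3.999, N 1.001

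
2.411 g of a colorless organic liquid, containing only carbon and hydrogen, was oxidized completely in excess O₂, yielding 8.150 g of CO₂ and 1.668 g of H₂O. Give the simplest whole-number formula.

mol C = 8.150 g CO₂ ÷ 44.009 g/mol = 0.18519 mol
mol H = 2 × 1.668 g H₂O ÷ 18.015 g/mol = 0.18518 mol
Divide by the smallest (0.18518 mol): C 1.000, H 1.000

CH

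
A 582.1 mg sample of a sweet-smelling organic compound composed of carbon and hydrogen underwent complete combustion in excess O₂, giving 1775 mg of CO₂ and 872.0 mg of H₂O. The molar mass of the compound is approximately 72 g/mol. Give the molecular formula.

C5H12

mol C = 1.775 g CO₂ ÷ 44.009 g/mol = 0.040333 mol
mol H = 2 × 0.8720 g H₂O ÷ 18.015 g/mol = 0.096808 mol
Divide by the smallest (0.040333 mol): C 1.000, H 2.400
Multiplying each by 5 gives whole numbers: C 5.00, H 12.00
Empirical formula: C5H12
Empirical-formula mass = 72.15 g/mol; 72 ÷ 72.15 ≈ 1, so the molecular formula is C5H12.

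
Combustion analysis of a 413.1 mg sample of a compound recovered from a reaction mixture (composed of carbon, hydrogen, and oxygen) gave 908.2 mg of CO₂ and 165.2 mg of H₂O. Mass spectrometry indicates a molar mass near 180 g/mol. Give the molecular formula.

mol C = 0.9082 g CO₂ ÷ 44.009 g/mol = 0.020637 mol
mol H = 2 × 0.1652 g H₂O ÷ 18.015 g/mol = 0.018340 mol
mass O = 0.4131 − (0.24787 + 0.018487) = 0.14675 g → mol O = 0.14675 ÷ 15.999 = 0.0091722 mol
Divide by the smallest (0.0091722 mol): C 2.250, H 2.000, O 1.000
Multiplying each by 4 gives whole numbers: C 9.00, H 8.00, O 4.00
Empirical formula: C9H8O4
Empirical-formula mass = 180.16 g/mol; 180 ÷ 180.16 ≈ 1, so the molecular formula is C9H8O4.

C9H8O4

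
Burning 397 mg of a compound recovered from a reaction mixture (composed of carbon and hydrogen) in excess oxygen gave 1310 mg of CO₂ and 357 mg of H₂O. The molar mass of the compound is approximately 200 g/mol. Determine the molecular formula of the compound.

C15H20

mol C = 1.31 g CO₂ ÷ 44.009 g/mol = 0.02977 mol
mol H = 2 × 0.357 g H₂O ÷ 18.015 g/mol = 0.03963 mol
Divide by the smallest (0.02977 mol): C 1.000, H 1.331
Multiplying each by 3 gives whole numbers: C 3.00, H 3.99
Empirical formula: C3H4
Empirical-formula mass = 40.06 g/mol; 200 ÷ 40.06 ≈ 5, so the molecular formula is C15H20.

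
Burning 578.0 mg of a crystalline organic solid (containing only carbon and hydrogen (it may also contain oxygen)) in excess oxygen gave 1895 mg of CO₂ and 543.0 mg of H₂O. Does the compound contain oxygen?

no

mol C = 1.895 g CO₂ ÷ 44.009 g/mol = 0.043059 mol
mol H = 2 × 0.5430 g H₂O ÷ 18.015 g/mol = 0.060283 mol
C and H together account for 0.57795 g — essentially the entire 0.5780 g sample — so the compound contains no oxygen.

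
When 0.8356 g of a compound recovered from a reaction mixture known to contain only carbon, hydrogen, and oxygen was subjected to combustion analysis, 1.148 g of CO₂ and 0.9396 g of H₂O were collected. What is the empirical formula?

mol C = 1.148 g CO₂ ÷ 44.009 g/mol = 0.026086 mol
mol H = 2 × 0.9396 g H₂O ÷ 18.015 g/mol = 0.10431 mol
mass O = 0.8356 − (0.31331 + 0.10515) = 0.41714 g → mol O = 0.41714 ÷ 15.999 = 0.026073 mol
Divide by the smallest (0.026073 mol): C 1.000, H 4.001, O 1.000

CH4O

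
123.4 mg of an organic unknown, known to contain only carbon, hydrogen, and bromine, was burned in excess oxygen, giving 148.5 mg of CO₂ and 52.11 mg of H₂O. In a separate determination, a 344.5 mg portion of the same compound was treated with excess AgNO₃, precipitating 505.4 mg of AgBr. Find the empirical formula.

C7H12Br2

mol C = 0.1485 g CO₂ ÷ 44.009 g/mol = 0.0033743 mol
mol H = 2 × 0.05211 g H₂O ÷ 18.015 g/mol = 0.0057852 mol
From the AgBr data: mol Br per gram of compound = (0.5054 ÷ 187.772) ÷ 0.3445 = 0.0078130 mol/g, so in the 0.1234 g combustion sample mol Br = 0.00096412 mol
Divide by the smallest (0.00096412 mol): C 3.500, H 6.000, Br 1.000
Multiplying each by 2 gives whole numbers: C 7.00, H 12.00, Br 2.00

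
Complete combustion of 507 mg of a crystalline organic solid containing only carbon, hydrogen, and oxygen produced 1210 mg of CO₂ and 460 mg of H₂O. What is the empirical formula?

C7H13O2

mol C = 1.21 g CO₂ ÷ 44.009 g/mol = 0.02749 mol
mol H = 2 × 0.460 g H₂O ÷ 18.015 g/mol = 0.05107 mol
mass O = 0.507 − (0.3302 + 0.05148) = 0.1253 g → mol O = 0.1253 ÷ 15.999 = 0.007831 mol
Divide by the smallest (0.007831 mol): C 3.511, H 6.521, O 1.000
Multiplying each by 2 gives whole numbers: C 7.02, H 13.04, O 2.00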